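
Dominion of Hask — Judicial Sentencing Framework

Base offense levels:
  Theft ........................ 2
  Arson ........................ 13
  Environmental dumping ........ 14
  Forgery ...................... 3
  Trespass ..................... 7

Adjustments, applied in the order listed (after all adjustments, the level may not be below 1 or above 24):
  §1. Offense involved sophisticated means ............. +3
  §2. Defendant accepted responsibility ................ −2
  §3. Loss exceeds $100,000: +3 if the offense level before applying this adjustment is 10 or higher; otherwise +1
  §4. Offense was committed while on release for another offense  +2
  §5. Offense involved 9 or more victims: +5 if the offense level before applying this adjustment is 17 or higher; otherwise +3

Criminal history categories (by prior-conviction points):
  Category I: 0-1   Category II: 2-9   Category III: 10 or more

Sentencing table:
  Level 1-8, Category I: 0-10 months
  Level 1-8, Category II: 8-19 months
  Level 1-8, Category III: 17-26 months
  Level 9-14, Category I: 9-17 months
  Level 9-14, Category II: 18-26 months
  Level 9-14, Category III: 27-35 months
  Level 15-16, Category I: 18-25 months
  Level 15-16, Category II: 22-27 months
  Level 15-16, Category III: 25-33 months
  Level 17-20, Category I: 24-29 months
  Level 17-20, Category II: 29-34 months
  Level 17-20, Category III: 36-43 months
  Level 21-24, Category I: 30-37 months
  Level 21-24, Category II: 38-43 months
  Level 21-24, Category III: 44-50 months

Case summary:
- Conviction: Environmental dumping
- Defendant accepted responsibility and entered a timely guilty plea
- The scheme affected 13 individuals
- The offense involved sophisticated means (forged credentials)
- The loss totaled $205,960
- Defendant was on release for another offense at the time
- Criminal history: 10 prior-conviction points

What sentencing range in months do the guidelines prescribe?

44-50 months

Base offense level for environmental dumping: 14.
§1 applies: 14 + 3 = 17.
§2 applies: 17 − 2 = 15.
§3 applies (level before this adjustment is 15 ≥ 10, so +3): 15 + 3 = 18.
§4 applies: 18 + 2 = 20.
§5 applies (level before this adjustment is 20 ≥ 17, so +5): 20 + 5 = 25.
Level 25 exceeds the maximum of 24; capped at 24.
Final offense level: 24.
Criminal history: 10 prior points → Category III (10+).
Level 24 falls in the 21-24 band.
Grid: Level 21-24 × Category III = 44-50 months.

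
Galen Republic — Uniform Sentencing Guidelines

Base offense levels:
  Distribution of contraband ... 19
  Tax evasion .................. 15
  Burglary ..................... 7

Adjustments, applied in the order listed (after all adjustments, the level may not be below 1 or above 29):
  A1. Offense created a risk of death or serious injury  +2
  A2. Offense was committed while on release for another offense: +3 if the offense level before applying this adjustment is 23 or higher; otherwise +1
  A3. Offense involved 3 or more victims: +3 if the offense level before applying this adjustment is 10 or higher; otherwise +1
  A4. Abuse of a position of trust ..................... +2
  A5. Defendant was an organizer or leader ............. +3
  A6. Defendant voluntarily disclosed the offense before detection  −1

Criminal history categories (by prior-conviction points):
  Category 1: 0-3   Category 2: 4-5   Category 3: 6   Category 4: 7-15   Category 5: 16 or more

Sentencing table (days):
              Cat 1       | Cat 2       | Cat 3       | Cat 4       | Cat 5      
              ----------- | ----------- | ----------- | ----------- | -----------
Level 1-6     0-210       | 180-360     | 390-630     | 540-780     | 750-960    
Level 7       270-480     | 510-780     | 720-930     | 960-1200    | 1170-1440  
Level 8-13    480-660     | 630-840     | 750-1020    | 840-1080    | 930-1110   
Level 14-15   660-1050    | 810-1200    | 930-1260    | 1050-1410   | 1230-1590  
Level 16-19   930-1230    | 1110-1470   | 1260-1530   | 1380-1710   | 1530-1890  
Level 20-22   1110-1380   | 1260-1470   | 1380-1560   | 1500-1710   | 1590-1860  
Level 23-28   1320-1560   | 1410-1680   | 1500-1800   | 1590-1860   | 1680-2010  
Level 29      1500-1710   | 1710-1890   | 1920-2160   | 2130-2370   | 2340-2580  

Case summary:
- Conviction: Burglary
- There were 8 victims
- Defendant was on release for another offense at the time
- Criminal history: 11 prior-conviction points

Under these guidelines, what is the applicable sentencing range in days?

Base offense level for burglary: 7.
A1 does not apply.
A2 applies (level before this adjustment is 7 < 23, so +1): 7 + 1 = 8.
A3 applies (level before this adjustment is 8 < 10, so +1): 8 + 1 = 9.
A4 does not apply.
Final offense level: 9.
Criminal history: 11 prior points → Category 4 (7-15).
Level 9 falls in the 8-13 band.
Grid: Level 8-13 × Category 4 = 840-1080 days.

840-1080 days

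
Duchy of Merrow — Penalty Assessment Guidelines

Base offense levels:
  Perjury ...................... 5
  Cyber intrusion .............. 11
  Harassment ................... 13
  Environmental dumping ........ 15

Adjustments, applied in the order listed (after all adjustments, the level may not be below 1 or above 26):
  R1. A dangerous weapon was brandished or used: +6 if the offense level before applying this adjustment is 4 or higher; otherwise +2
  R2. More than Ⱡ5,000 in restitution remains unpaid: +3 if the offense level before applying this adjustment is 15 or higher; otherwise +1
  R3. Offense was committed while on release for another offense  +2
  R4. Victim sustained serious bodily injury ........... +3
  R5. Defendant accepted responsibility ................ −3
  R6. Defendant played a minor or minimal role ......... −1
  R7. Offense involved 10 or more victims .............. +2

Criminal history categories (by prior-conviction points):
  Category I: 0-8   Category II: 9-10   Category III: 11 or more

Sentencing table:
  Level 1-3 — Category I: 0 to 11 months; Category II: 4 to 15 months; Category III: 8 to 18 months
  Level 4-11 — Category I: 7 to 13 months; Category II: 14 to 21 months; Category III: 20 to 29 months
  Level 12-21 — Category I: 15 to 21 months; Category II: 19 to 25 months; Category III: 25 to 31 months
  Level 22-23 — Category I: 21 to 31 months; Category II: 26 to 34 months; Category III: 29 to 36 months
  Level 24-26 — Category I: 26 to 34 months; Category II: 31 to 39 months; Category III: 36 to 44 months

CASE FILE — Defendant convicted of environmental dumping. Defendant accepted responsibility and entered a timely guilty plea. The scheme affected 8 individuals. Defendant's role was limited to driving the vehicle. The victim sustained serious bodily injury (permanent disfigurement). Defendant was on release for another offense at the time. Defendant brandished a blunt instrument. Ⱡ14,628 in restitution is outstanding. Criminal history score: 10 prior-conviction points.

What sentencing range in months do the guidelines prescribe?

Base offense level for environmental dumping: 15.
R1 applies (level before this adjustment is 15 ≥ 4, so +6): 15 + 6 = 21.
R2 applies (level before this adjustment is 21 ≥ 15, so +3): 21 + 3 = 24.
R3 applies: 24 + 2 = 26.
R4 applies: 26 + 3 = 29.
R5 applies: 29 − 3 = 26.
R6 applies: 26 − 1 = 25.
Final offense level: 25.
Criminal history: 10 prior points → Category II (9-10).
Level 25 falls in the 24-26 band.
Grid: Level 24-26 × Category II = 31-39 months.

31-39 months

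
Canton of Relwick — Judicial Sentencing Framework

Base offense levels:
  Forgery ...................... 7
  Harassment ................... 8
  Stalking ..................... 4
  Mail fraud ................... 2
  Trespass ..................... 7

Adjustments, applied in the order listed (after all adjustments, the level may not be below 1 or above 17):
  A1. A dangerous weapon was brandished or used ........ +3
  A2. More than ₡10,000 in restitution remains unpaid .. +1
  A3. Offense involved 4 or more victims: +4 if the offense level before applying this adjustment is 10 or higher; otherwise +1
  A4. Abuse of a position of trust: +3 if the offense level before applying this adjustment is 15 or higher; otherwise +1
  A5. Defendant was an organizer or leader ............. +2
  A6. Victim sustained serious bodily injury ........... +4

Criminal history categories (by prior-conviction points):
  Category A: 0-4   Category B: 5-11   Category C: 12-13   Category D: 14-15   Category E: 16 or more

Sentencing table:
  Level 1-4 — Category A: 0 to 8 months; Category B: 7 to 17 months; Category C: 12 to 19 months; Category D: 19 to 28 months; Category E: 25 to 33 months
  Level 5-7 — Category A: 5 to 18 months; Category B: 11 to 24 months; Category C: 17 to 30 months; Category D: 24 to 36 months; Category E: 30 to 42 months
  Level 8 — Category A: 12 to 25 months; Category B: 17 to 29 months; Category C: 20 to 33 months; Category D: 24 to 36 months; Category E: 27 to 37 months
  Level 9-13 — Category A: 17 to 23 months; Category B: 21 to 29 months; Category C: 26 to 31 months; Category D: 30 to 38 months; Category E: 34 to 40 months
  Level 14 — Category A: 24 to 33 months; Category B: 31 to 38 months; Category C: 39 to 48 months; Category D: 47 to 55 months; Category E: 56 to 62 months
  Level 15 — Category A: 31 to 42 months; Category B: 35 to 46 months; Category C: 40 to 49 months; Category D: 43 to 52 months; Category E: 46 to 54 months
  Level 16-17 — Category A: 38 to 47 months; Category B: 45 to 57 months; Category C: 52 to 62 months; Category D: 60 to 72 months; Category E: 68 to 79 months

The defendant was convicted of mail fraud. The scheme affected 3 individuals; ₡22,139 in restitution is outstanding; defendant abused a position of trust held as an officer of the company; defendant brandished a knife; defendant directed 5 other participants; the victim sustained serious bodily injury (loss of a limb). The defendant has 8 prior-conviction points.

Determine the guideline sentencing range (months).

21-29 months

Base offense level for mail fraud: 2.
A1 applies: 2 + 3 = 5.
A2 applies: 5 + 1 = 6.
A3 does not apply.
A4 applies (level before this adjustment is 6 < 15, so +1): 6 + 1 = 7.
A5 applies: 7 + 2 = 9.
A6 applies: 9 + 4 = 13.
Final offense level: 13.
Criminal history: 8 prior points → Category B (5-11).
Level 13 falls in the 9-13 band.
Grid: Level 9-13 × Category B = 21-29 months.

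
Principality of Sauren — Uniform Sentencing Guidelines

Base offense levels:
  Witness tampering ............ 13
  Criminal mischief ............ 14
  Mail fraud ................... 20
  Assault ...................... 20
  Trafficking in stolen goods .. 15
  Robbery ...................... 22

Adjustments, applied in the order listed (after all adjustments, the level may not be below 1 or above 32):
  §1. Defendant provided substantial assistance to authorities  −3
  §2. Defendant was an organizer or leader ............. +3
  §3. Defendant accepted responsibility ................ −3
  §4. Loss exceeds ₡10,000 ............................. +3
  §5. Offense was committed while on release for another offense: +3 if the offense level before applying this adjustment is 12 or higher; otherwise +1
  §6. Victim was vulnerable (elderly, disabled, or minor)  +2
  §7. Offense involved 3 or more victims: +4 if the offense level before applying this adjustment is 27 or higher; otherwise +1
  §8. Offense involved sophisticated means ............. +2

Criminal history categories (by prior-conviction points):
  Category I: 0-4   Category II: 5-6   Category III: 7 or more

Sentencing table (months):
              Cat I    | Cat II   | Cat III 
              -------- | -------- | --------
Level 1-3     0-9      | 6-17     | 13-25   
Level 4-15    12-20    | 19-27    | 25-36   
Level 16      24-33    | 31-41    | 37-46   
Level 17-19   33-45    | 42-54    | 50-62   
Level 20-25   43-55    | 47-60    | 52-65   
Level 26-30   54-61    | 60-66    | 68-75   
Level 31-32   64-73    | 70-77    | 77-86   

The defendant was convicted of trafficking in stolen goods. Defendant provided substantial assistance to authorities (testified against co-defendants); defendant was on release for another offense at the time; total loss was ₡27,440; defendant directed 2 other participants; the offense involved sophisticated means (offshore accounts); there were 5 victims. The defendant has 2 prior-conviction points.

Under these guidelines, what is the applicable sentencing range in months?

43-55 months

Base offense level for trafficking in stolen goods: 15.
§1 applies: 15 − 3 = 12.
§2 applies: 12 + 3 = 15.
§3 does not apply.
§4 applies: 15 + 3 = 18.
§5 applies (level before this adjustment is 18 ≥ 12, so +3): 18 + 3 = 21.
§6 does not apply.
§7 applies (level before this adjustment is 21 < 27, so +1): 21 + 1 = 22.
§8 applies: 22 + 2 = 24.
Final offense level: 24.
Criminal history: 2 prior points → Category I (0-4).
Level 24 falls in the 20-25 band.
Grid: Level 20-25 × Category I = 43-55 months.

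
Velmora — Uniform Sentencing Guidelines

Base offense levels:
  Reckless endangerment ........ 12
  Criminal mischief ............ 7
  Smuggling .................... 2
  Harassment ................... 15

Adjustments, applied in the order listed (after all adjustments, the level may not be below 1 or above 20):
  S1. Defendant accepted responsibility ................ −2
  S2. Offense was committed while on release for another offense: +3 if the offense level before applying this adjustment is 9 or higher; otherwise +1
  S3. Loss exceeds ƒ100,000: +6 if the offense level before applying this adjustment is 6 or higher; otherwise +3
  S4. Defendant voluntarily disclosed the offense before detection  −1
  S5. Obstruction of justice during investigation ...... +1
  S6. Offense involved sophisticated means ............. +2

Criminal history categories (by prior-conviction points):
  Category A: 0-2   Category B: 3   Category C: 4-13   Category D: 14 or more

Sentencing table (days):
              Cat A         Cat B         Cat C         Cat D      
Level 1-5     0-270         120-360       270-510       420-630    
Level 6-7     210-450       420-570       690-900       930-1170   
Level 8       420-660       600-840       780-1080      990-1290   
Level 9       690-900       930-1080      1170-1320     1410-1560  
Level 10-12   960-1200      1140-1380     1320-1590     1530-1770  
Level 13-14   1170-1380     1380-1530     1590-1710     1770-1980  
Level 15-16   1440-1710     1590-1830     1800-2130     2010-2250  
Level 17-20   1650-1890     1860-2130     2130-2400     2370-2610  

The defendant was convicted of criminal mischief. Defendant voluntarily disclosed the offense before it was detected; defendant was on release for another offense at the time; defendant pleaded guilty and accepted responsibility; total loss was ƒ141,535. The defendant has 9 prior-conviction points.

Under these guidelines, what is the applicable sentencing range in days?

Base offense level for criminal mischief: 7.
S1 applies: 7 − 2 = 5.
S2 applies (level before this adjustment is 5 < 9, so +1): 5 + 1 = 6.
S3 applies (level before this adjustment is 6 ≥ 6, so +6): 6 + 6 = 12.
S4 applies: 12 − 1 = 11.
S5 does not apply.
S6 does not apply.
Final offense level: 11.
Criminal history: 9 prior points → Category C (4-13).
Level 11 falls in the 10-12 band.
Grid: Level 10-12 × Category C = 1320-1590 days.

1320-1590 days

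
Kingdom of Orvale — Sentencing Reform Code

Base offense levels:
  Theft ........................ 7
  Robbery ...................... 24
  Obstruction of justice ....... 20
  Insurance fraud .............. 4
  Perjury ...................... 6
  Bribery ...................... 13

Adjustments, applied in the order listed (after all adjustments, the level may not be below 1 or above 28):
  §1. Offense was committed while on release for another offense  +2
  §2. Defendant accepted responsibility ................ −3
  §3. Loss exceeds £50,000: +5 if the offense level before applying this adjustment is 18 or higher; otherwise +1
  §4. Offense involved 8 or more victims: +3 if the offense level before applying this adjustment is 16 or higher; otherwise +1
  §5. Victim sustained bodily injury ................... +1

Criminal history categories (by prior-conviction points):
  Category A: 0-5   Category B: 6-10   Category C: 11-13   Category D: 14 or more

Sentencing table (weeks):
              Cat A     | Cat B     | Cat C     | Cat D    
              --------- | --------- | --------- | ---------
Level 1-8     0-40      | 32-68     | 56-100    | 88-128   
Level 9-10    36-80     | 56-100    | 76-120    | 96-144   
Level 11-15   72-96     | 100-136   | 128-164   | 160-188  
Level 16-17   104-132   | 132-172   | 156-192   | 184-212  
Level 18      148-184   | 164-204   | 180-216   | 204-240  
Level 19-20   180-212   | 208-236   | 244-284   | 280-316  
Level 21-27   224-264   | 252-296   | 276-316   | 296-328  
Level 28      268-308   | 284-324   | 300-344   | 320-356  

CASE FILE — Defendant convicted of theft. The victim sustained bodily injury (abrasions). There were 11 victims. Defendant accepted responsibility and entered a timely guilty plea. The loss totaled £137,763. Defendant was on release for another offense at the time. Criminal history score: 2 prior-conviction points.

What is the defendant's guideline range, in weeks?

36-80 weeks

Base offense level for theft: 7.
§1 applies: 7 + 2 = 9.
§2 applies: 9 − 3 = 6.
§3 applies (level before this adjustment is 6 < 18, so +1): 6 + 1 = 7.
§4 applies (level before this adjustment is 7 < 16, so +1): 7 + 1 = 8.
§5 applies: 8 + 1 = 9.
Final offense level: 9.
Criminal history: 2 prior points → Category A (0-5).
Level 9 falls in the 9-10 band.
Grid: Level 9-10 × Category A = 36-80 weeks.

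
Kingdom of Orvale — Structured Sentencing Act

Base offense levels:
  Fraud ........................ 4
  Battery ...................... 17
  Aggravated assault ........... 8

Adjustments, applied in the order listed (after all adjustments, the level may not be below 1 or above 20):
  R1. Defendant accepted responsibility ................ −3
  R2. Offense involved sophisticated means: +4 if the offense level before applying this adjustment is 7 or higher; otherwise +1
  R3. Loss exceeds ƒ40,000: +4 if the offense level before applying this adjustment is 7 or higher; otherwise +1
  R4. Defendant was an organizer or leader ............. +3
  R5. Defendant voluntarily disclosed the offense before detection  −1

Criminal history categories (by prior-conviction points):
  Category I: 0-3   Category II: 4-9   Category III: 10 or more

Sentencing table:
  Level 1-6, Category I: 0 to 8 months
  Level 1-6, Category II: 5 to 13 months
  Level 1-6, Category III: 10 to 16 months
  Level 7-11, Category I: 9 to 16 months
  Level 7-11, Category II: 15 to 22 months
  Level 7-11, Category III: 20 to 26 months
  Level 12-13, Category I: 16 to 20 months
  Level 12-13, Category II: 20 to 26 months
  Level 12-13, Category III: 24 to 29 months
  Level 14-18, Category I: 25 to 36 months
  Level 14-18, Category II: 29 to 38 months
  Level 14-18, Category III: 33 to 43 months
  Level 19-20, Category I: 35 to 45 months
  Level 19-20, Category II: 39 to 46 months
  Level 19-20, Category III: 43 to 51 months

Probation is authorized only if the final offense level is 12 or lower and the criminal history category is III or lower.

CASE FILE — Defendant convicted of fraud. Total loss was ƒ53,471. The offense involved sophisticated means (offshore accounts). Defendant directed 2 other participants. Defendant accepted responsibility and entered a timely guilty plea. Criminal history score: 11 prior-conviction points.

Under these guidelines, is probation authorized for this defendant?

Base offense level for fraud: 4.
R1 applies: 4 − 3 = 1.
R2 applies (level before this adjustment is 1 < 7, so +1): 1 + 1 = 2.
R3 applies (level before this adjustment is 2 < 7, so +1): 2 + 1 = 3.
R4 applies: 3 + 3 = 6.
R5 does not apply.
Final offense level: 6.
Criminal history: 11 prior points → Category III (10+).
Level 6 falls in the 1-6 band.
Grid: Level 1-6 × Category III = 10-16 months.
Probation check: level 6 ≤ 12 and category III ≤ III → eligible.

Yes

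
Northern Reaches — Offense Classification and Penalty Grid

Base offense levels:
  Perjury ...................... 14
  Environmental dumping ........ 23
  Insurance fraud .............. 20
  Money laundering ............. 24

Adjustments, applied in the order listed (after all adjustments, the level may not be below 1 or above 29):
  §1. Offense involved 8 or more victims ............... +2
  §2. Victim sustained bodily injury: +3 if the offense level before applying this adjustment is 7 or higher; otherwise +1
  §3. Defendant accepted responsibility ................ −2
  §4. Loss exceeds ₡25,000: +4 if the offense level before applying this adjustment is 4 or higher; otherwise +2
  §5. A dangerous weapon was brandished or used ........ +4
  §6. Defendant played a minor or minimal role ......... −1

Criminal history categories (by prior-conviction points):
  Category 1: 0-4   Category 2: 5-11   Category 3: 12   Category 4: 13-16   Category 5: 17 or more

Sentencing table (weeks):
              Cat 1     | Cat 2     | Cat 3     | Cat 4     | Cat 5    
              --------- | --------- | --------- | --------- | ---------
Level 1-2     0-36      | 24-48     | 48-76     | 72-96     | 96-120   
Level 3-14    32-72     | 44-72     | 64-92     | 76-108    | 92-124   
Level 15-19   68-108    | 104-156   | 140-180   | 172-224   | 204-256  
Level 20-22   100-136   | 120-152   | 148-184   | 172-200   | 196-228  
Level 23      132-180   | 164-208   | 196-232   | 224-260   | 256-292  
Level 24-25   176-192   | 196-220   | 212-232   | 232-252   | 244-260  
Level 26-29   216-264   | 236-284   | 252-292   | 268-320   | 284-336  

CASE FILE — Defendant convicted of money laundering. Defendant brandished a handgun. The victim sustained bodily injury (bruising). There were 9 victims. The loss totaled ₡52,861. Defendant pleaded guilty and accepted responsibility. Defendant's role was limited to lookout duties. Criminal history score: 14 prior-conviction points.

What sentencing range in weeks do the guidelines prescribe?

Base offense level for money laundering: 24.
§1 applies: 24 + 2 = 26.
§2 applies (level before this adjustment is 26 ≥ 7, so +3): 26 + 3 = 29.
§3 applies: 29 − 2 = 27.
§4 applies (level before this adjustment is 27 ≥ 4, so +4): 27 + 4 = 31.
§5 applies: 31 + 4 = 35.
§6 applies: 35 − 1 = 34.
Level 34 exceeds the maximum of 29; capped at 29.
Final offense level: 29.
Criminal history: 14 prior points → Category 4 (13-16).
Level 29 falls in the 26-29 band.
Grid: Level 26-29 × Category 4 = 268-320 weeks.

268-320 weeks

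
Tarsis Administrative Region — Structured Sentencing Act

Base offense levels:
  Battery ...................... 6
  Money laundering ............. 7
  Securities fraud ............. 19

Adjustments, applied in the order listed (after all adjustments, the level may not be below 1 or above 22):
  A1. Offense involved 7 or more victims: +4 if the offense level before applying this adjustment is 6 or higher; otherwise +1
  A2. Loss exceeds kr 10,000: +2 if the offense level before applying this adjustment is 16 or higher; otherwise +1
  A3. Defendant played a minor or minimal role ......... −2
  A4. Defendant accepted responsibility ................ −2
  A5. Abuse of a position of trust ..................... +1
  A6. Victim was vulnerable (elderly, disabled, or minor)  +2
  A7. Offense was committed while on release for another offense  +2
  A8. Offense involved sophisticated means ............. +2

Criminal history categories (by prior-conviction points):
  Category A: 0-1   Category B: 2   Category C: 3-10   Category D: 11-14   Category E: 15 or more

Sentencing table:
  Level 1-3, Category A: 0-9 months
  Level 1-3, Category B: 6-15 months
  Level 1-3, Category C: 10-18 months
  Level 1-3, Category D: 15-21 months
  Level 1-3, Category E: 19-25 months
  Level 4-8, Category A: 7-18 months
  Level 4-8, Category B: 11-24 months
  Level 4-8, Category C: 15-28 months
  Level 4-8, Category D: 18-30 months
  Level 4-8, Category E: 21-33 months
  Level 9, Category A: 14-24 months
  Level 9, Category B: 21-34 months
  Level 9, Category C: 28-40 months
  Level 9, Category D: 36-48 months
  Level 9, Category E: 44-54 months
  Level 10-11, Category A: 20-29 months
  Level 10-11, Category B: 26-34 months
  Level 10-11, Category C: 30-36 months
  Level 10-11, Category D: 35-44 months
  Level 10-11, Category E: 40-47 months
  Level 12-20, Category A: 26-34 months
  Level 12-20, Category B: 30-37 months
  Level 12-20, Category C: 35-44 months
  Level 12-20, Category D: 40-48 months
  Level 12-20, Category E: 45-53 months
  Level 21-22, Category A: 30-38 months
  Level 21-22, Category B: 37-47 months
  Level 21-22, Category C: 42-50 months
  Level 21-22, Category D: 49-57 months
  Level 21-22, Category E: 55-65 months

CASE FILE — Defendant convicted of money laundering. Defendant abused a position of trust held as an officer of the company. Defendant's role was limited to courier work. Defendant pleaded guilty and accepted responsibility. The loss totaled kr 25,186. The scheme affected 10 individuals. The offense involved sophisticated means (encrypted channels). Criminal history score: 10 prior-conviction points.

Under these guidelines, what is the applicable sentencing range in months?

30-36 months

Base offense level for money laundering: 7.
A1 applies (level before this adjustment is 7 ≥ 6, so +4): 7 + 4 = 11.
A2 applies (level before this adjustment is 11 < 16, so +1): 11 + 1 = 12.
A3 applies: 12 − 2 = 10.
A4 applies: 10 − 2 = 8.
A5 applies: 8 + 1 = 9.
A7 does not apply.
A8 applies: 9 + 2 = 11.
Final offense level: 11.
Criminal history: 10 prior points → Category C (3-10).
Level 11 falls in the 10-11 band.
Grid: Level 10-11 × Category C = 30-36 months.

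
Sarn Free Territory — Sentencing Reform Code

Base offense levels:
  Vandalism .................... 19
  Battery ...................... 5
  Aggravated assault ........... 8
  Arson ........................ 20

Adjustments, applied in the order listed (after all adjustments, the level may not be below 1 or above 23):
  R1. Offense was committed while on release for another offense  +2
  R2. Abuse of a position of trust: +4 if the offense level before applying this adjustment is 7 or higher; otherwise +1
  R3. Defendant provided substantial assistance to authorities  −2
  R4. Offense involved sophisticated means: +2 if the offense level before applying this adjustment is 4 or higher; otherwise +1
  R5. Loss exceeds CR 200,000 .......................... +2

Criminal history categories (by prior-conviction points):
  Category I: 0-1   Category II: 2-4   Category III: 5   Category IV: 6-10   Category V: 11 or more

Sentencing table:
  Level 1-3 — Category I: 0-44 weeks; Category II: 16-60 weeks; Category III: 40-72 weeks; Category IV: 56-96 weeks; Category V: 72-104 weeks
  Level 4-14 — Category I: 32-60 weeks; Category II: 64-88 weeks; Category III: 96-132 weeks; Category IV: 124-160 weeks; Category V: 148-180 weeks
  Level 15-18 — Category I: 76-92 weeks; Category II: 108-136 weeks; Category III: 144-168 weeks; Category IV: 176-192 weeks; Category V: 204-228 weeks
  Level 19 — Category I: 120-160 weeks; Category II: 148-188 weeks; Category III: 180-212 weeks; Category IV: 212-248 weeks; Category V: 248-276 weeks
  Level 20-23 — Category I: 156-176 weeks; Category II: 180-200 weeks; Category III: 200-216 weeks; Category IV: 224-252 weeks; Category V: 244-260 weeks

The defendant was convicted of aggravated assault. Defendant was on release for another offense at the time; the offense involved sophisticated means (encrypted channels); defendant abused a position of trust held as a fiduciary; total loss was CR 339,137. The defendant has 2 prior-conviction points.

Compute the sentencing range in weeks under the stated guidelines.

108-136 weeks

Base offense level for aggravated assault: 8.
R1 applies: 8 + 2 = 10.
R2 applies (level before this adjustment is 10 ≥ 7, so +4): 10 + 4 = 14.
R4 applies (level before this adjustment is 14 ≥ 4, so +2): 14 + 2 = 16.
R5 applies: 16 + 2 = 18.
Final offense level: 18.
Criminal history: 2 prior points → Category II (2-4).
Level 18 falls in the 15-18 band.
Grid: Level 15-18 × Category II = 108-136 weeks.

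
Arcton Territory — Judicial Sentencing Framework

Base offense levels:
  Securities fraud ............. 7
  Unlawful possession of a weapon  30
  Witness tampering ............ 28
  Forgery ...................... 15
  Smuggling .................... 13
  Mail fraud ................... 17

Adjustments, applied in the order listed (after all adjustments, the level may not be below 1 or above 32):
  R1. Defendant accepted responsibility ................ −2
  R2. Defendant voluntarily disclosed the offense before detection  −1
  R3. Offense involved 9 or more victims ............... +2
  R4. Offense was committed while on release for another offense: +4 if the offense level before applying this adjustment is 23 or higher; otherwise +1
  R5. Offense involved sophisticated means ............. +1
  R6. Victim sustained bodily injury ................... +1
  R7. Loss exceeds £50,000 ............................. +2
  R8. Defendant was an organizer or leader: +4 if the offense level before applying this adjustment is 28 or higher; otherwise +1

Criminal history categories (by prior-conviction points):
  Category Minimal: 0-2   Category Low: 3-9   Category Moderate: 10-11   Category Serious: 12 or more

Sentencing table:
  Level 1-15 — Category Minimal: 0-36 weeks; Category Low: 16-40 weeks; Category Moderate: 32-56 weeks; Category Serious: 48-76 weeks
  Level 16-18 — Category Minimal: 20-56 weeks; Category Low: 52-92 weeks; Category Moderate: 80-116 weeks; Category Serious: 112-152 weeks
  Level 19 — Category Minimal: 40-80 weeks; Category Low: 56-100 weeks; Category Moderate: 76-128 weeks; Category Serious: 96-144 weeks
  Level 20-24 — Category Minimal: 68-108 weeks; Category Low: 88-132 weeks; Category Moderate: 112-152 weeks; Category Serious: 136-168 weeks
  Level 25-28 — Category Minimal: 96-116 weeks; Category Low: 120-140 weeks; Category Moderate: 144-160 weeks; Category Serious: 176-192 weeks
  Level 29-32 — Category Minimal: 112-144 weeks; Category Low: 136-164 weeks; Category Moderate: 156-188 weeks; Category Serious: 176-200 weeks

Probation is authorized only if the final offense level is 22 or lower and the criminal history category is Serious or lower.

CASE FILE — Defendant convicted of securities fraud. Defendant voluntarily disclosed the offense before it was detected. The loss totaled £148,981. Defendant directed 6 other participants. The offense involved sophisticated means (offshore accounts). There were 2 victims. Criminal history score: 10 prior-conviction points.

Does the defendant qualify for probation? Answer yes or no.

Yes

Base offense level for securities fraud: 7.
R1 does not apply.
R2 applies: 7 − 1 = 6.
R4 does not apply.
R5 applies: 6 + 1 = 7.
R7 applies: 7 + 2 = 9.
R8 applies (level before this adjustment is 9 < 28, so +1): 9 + 1 = 10.
Final offense level: 10.
Criminal history: 10 prior points → Category Moderate (10-11).
Level 10 falls in the 1-15 band.
Grid: Level 1-15 × Category Moderate = 32-56 weeks.
Probation check: level 10 ≤ 22 and category Moderate ≤ Serious → eligible.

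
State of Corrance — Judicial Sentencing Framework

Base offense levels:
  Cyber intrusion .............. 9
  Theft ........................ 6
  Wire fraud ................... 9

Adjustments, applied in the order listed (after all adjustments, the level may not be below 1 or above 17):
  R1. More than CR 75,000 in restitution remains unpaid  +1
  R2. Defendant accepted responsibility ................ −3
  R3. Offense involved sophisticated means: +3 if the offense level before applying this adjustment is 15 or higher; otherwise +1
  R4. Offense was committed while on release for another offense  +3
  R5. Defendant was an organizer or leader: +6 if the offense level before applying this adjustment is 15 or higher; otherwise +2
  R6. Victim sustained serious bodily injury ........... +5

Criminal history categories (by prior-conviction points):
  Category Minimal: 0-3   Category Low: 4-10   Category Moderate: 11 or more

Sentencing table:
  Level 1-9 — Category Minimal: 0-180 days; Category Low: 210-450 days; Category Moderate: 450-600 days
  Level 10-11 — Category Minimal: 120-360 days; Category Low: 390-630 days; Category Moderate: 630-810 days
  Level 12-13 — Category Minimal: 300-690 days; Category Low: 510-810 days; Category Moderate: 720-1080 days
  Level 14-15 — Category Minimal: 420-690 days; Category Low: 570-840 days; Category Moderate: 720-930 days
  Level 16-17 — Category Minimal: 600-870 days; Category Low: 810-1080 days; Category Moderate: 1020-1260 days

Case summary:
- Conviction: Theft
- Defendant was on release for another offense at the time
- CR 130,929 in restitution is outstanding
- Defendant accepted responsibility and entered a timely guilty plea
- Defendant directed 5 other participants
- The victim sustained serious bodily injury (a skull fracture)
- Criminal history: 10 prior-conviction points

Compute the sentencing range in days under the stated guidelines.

570-840 days

Base offense level for theft: 6.
R1 applies: 6 + 1 = 7.
R2 applies: 7 − 3 = 4.
R4 applies: 4 + 3 = 7.
R5 applies (level before this adjustment is 7 < 15, so +2): 7 + 2 = 9.
R6 applies: 9 + 5 = 14.
Final offense level: 14.
Criminal history: 10 prior points → Category Low (4-10).
Level 14 falls in the 14-15 band.
Grid: Level 14-15 × Category Low = 570-840 days.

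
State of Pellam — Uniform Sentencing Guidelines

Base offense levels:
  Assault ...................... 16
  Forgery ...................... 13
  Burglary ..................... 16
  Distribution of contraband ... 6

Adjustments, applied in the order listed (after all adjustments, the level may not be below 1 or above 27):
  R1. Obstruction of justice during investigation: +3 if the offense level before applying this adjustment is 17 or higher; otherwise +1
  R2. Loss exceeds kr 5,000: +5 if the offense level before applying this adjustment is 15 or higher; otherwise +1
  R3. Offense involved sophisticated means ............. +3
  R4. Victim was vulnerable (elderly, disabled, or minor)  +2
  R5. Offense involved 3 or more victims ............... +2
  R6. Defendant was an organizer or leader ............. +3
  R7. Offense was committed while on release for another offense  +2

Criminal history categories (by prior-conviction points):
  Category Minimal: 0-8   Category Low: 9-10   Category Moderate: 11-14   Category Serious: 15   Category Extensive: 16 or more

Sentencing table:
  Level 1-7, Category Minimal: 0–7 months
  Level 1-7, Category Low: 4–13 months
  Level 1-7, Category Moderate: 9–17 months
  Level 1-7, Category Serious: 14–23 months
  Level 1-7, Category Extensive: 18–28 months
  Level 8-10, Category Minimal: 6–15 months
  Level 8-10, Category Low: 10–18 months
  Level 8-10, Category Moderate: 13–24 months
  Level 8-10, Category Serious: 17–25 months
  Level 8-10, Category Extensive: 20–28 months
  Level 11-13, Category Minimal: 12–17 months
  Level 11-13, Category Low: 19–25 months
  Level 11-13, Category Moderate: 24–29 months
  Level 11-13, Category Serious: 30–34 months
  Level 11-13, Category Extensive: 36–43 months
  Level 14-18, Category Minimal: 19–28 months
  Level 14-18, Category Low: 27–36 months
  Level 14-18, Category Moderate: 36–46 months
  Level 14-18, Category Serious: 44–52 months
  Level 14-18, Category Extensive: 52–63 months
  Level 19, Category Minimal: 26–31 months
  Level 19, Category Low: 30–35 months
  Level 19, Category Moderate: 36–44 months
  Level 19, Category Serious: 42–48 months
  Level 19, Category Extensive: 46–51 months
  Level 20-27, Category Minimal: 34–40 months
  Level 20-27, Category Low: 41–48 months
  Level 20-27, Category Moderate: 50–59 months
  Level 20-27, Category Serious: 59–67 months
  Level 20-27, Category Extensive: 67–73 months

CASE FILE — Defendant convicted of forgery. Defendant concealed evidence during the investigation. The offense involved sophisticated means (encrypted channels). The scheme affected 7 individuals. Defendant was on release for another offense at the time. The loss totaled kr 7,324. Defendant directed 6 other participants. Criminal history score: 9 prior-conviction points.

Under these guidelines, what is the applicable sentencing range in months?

41-48 months

Base offense level for forgery: 13.
R1 applies (level before this adjustment is 13 < 17, so +1): 13 + 1 = 14.
R2 applies (level before this adjustment is 14 < 15, so +1): 14 + 1 = 15.
R3 applies: 15 + 3 = 18.
R5 applies: 18 + 2 = 20.
R6 applies: 20 + 3 = 23.
R7 applies: 23 + 2 = 25.
Final offense level: 25.
Criminal history: 9 prior points → Category Low (9-10).
Level 25 falls in the 20-27 band.
Grid: Level 20-27 × Category Low = 41-48 months.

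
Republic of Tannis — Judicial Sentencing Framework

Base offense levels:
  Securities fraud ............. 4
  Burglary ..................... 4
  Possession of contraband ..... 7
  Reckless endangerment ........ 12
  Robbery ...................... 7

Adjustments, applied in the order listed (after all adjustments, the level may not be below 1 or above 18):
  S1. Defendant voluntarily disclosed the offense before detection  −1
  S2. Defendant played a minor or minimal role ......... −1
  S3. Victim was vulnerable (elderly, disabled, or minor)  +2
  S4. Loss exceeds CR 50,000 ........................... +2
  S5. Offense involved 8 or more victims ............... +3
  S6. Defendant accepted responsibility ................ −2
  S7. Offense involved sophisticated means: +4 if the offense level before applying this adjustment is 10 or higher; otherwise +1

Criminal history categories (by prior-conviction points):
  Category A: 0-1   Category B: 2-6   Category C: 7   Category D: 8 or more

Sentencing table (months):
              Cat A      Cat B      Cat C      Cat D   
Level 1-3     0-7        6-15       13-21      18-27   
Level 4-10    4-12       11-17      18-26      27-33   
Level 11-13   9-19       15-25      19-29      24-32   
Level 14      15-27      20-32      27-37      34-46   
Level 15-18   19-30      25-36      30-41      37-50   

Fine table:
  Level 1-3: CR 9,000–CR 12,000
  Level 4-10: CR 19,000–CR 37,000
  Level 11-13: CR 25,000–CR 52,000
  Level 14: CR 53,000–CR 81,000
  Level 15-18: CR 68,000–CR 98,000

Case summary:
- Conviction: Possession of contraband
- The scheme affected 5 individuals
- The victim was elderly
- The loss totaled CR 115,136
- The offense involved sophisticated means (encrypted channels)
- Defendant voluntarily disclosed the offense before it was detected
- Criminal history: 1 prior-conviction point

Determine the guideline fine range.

Base offense level for possession of contraband: 7.
S1 applies: 7 − 1 = 6.
S2 does not apply.
S3 applies: 6 + 2 = 8.
S4 applies: 8 + 2 = 10.
S5 does not apply.
S7 applies (level before this adjustment is 10 ≥ 10, so +4): 10 + 4 = 14.
Final offense level: 14.
Level 14 falls in the 14 band.
Fine table: Level 14 → CR 53,000–CR 81,000.

CR 53,000–CR 81,000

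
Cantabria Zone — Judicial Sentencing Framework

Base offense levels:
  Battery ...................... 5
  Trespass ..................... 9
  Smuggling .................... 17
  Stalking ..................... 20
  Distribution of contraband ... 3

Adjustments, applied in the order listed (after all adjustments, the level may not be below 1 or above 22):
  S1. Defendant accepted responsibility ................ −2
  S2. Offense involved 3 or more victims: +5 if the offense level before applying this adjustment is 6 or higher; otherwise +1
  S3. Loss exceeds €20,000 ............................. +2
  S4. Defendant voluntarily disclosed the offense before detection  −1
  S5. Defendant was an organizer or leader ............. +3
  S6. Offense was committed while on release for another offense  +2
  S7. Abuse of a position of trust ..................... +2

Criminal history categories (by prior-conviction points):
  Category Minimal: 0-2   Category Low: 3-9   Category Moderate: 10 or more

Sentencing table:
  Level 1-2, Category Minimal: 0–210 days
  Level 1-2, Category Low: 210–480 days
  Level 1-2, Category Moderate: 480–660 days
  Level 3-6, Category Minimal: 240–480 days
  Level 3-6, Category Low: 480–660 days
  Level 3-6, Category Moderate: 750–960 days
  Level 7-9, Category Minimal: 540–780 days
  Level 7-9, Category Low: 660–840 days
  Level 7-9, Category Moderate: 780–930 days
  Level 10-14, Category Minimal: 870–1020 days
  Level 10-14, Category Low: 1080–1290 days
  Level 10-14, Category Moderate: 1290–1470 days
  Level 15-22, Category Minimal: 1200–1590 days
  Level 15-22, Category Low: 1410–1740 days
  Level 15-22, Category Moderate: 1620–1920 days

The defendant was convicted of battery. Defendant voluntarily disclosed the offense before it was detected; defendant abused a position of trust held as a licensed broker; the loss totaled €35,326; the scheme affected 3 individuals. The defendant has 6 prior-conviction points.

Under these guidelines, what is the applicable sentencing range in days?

Base offense level for battery: 5.
S1 does not apply.
S2 applies (level before this adjustment is 5 < 6, so +1): 5 + 1 = 6.
S3 applies: 6 + 2 = 8.
S4 applies: 8 − 1 = 7.
S5 does not apply.
S6 does not apply.
S7 applies: 7 + 2 = 9.
Final offense level: 9.
Criminal history: 6 prior points → Category Low (3-9).
Level 9 falls in the 7-9 band.
Grid: Level 7-9 × Category Low = 660-840 days.

660-840 days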